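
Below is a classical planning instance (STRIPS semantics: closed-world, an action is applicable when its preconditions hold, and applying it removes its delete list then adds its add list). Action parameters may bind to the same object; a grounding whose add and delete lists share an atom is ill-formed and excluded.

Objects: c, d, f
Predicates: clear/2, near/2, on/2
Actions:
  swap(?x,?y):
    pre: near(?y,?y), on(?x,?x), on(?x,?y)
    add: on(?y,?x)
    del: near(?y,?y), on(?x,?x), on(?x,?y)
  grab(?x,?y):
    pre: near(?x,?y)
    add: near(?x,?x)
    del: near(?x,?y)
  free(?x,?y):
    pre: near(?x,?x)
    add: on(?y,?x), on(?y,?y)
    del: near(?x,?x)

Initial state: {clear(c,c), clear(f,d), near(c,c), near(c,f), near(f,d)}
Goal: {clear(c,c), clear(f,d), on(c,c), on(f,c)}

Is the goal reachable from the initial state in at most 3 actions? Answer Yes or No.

Yes

1. grab(f,d)  →  {clear(c,c), clear(f,d), near(c,c), near(c,f), near(f,f)}
2. free(c,f)  →  {clear(c,c), clear(f,d), near(c,f), near(f,f), on(f,c), on(f,f)}
3. free(f,c)  →  {clear(c,c), clear(f,d), near(c,f), on(c,c), on(c,f), on(f,c), on(f,f)}
optimal plan length = 3; 3 ≤ 3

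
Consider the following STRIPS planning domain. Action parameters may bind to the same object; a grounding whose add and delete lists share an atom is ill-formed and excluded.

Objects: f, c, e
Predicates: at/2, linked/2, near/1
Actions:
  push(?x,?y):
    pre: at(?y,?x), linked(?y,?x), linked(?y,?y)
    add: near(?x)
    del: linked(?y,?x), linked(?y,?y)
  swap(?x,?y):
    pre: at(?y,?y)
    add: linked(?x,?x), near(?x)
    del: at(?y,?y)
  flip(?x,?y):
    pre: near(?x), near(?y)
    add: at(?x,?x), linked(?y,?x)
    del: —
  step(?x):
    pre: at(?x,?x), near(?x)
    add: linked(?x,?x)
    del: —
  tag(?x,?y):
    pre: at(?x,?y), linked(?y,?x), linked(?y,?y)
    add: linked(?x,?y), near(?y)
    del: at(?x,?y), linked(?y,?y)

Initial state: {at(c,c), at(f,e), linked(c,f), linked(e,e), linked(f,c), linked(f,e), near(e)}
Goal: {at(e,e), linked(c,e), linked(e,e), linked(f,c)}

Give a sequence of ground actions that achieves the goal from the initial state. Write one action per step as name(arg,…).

1. swap(c,c)  →  {at(f,e), linked(c,c), linked(c,f), linked(e,e), linked(f,c), linked(f,e), near(c), near(e)}
2. flip(e,c)  →  {at(e,e), at(f,e), linked(c,c), linked(c,e), linked(c,f), linked(e,e), linked(f,c), linked(f,e), near(c), near(e)}

swap(c,c); flip(e,c)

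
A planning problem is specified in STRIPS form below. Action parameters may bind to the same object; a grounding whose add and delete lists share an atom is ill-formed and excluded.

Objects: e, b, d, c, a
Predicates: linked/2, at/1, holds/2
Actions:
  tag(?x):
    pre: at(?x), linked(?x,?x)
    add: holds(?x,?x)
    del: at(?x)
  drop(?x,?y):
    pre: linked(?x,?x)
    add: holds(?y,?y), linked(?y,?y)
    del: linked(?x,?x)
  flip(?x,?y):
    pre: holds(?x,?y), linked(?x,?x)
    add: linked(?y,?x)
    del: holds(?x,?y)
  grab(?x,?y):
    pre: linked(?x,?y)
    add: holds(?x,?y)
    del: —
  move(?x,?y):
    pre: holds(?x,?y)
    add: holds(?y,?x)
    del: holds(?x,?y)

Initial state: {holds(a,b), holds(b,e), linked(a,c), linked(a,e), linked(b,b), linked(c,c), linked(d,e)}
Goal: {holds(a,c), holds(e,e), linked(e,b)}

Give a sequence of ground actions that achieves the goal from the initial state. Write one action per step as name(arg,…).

drop(c,e); flip(b,e); grab(a,c)

1. drop(c,e)  →  {holds(a,b), holds(b,e), holds(e,e), linked(a,c), linked(a,e), linked(b,b), linked(d,e), linked(e,e)}
2. flip(b,e)  →  {holds(a,b), holds(e,e), linked(a,c), linked(a,e), linked(b,b), linked(d,e), linked(e,b), linked(e,e)}
3. grab(a,c)  →  {holds(a,b), holds(a,c), holds(e,e), linked(a,c), linked(a,e), linked(b,b), linked(d,e), linked(e,b), linked(e,e)}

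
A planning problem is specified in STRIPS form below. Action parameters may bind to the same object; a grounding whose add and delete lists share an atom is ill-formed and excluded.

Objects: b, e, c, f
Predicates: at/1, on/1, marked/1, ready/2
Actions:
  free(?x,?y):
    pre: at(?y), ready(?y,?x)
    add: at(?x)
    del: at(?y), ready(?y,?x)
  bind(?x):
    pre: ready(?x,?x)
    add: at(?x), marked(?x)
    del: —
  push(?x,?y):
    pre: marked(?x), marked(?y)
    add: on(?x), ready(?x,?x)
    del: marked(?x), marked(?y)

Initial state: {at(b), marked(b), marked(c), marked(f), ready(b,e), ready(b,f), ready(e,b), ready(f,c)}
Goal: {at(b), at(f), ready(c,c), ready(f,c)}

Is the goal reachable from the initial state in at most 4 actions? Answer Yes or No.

1. push(c,b)  →  {at(b), marked(f), on(c), ready(b,e), ready(b,f), ready(c,c), ready(e,b), ready(f,c)}
2. push(f,f)  →  {at(b), on(c), on(f), ready(b,e), ready(b,f), ready(c,c), ready(e,b), ready(f,c), ready(f,f)}
3. bind(f)  →  {at(b), at(f), marked(f), on(c), on(f), ready(b,e), ready(b,f), ready(c,c), ready(e,b), ready(f,c), ready(f,f)}
optimal plan length = 3; 3 ≤ 4

Yes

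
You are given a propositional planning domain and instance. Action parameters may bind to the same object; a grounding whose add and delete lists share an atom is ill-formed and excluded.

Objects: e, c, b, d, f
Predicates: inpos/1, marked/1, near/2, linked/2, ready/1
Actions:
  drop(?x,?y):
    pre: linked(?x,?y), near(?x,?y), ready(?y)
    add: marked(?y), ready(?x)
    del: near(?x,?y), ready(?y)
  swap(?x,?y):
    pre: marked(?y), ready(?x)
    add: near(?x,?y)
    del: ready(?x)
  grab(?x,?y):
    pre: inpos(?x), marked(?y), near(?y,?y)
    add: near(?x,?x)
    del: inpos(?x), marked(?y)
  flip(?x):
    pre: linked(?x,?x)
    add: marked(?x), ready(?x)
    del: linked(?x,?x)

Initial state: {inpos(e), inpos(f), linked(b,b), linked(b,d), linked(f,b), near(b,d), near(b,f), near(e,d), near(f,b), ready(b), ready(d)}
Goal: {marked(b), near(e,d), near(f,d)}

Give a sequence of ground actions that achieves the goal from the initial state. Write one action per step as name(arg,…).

1. drop(b,d)  →  {inpos(e), inpos(f), linked(b,b), linked(b,d), linked(f,b), marked(d), near(b,f), near(e,d), near(f,b), ready(b)}
2. drop(f,b)  →  {inpos(e), inpos(f), linked(b,b), linked(b,d), linked(f,b), marked(b), marked(d), near(b,f), near(e,d), ready(f)}
3. swap(f,d)  →  {inpos(e), inpos(f), linked(b,b), linked(b,d), linked(f,b), marked(b), marked(d), near(b,f), near(e,d), near(f,d)}

drop(b,d); drop(f,b); swap(f,d)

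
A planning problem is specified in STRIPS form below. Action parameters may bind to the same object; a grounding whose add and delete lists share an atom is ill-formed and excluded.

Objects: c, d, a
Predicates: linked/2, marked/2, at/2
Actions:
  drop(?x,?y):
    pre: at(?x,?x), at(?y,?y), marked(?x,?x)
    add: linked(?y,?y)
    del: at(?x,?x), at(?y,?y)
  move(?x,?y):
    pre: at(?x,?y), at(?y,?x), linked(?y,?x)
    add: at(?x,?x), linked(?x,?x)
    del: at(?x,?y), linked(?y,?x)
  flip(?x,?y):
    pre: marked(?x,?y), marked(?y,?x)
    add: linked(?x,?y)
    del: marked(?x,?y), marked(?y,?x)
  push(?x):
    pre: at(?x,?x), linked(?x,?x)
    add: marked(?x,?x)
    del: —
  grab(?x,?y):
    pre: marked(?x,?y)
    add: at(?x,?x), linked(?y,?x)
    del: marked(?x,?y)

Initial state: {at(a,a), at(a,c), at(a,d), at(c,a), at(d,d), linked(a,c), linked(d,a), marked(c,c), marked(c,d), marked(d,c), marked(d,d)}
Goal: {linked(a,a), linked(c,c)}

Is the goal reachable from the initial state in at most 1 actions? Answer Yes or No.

No

1. drop(d,a)  →  {at(a,c), at(a,d), at(c,a), linked(a,a), linked(a,c), linked(d,a), marked(c,c), marked(c,d), marked(d,c), marked(d,d)}
2. move(c,a)  →  {at(a,c), at(a,d), at(c,c), linked(a,a), linked(c,c), linked(d,a), marked(c,c), marked(c,d), marked(d,c), marked(d,d)}
optimal plan length = 2; 2 > 1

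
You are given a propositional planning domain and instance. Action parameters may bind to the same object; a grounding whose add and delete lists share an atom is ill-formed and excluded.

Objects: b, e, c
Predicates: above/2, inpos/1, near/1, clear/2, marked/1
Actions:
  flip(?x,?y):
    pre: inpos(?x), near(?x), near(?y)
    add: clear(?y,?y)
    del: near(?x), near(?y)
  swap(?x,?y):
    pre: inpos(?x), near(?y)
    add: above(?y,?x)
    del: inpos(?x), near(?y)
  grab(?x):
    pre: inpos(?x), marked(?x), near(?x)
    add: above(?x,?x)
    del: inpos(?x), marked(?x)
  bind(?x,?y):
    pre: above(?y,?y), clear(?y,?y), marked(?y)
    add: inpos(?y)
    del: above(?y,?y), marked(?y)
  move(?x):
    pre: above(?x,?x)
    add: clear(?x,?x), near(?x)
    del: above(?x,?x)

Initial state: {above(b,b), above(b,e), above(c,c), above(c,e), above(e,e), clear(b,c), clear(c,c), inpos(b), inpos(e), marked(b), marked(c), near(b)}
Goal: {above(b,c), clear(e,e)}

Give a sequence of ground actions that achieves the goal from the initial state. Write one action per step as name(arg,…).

bind(b,c); swap(c,b); move(e)

1. bind(b,c)  →  {above(b,b), above(b,e), above(c,e), above(e,e), clear(b,c), clear(c,c), inpos(b), inpos(c), inpos(e), marked(b), near(b)}
2. swap(c,b)  →  {above(b,b), above(b,c), above(b,e), above(c,e), above(e,e), clear(b,c), clear(c,c), inpos(b), inpos(e), marked(b)}
3. move(e)  →  {above(b,b), above(b,c), above(b,e), above(c,e), clear(b,c), clear(c,c), clear(e,e), inpos(b), inpos(e), marked(b), near(e)}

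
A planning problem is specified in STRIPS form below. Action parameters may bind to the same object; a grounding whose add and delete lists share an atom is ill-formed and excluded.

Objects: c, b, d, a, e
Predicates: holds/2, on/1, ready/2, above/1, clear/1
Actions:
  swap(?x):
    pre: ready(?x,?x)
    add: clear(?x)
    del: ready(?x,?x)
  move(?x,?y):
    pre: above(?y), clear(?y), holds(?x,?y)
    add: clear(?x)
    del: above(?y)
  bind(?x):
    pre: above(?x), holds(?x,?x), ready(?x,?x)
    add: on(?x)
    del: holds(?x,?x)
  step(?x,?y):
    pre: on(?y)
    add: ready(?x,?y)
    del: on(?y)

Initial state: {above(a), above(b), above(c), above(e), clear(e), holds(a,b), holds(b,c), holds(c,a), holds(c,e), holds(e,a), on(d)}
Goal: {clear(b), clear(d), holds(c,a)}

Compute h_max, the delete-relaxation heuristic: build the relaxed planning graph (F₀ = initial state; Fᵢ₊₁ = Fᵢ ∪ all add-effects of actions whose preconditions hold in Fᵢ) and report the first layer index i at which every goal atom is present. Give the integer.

F0 = init (11 atoms)
F1 = F0 ∪ {clear(c), ready(a,d), ready(b,d), ready(c,d), ready(d,d), ready(e,d)}  (17 atoms)
F2 = F1 ∪ {clear(b), clear(d)}  (19 atoms)
goal ⊆ F2  ⇒  h_max = 2

2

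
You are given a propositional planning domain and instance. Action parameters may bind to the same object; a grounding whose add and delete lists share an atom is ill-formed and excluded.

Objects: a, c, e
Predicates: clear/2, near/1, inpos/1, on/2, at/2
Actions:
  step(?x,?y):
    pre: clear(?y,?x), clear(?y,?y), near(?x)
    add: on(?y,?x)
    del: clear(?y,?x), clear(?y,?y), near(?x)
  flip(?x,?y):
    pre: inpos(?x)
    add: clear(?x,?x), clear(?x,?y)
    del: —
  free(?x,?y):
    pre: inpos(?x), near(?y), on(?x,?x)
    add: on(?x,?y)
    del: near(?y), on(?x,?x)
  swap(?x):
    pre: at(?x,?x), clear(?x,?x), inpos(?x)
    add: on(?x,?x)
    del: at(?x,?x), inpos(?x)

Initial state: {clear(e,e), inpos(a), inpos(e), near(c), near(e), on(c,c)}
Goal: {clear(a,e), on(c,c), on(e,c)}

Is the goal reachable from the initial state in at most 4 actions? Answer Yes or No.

Yes

1. step(e,e)  →  {inpos(a), inpos(e), near(c), on(c,c), on(e,e)}
2. flip(a,e)  →  {clear(a,a), clear(a,e), inpos(a), inpos(e), near(c), on(c,c), on(e,e)}
3. free(e,c)  →  {clear(a,a), clear(a,e), inpos(a), inpos(e), on(c,c), on(e,c)}
optimal plan length = 3; 3 ≤ 4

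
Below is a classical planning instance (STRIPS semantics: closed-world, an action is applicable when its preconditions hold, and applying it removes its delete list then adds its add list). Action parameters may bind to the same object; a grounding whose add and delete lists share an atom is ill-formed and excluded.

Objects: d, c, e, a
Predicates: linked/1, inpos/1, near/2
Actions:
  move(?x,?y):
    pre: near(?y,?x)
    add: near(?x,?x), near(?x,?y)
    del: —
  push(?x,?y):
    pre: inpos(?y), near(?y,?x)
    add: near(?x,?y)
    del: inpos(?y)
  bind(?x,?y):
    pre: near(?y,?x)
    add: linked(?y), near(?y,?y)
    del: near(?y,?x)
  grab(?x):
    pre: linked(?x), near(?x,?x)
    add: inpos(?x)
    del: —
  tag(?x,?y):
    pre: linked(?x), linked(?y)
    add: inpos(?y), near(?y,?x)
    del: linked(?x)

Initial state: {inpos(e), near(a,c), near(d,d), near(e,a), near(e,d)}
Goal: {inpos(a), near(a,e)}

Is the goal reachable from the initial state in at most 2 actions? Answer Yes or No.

1. move(a,e)  →  {inpos(e), near(a,a), near(a,c), near(a,e), near(d,d), near(e,a), near(e,d)}
2. bind(c,a)  →  {inpos(e), linked(a), near(a,a), near(a,e), near(d,d), near(e,a), near(e,d)}
3. grab(a)  →  {inpos(a), inpos(e), linked(a), near(a,a), near(a,e), near(d,d), near(e,a), near(e,d)}
optimal plan length = 3; 3 > 2

No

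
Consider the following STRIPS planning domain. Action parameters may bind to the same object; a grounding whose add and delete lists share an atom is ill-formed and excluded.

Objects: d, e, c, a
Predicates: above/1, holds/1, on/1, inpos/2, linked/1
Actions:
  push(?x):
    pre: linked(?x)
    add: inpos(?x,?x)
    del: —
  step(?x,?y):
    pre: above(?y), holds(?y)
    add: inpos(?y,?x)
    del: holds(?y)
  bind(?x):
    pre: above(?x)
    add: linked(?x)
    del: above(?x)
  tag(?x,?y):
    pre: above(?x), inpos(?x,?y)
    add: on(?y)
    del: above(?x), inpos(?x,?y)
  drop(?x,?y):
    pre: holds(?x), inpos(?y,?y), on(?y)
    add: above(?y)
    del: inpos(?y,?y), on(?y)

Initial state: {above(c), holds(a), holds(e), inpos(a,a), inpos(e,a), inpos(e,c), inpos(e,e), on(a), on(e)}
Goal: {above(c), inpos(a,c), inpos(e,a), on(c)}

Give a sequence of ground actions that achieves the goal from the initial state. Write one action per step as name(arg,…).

1. drop(e,e)  →  {above(c), above(e), holds(a), holds(e), inpos(a,a), inpos(e,a), inpos(e,c), on(a)}
2. tag(e,c)  →  {above(c), holds(a), holds(e), inpos(a,a), inpos(e,a), on(a), on(c)}
3. drop(e,a)  →  {above(a), above(c), holds(a), holds(e), inpos(e,a), on(c)}
4. step(c,a)  →  {above(a), above(c), holds(e), inpos(a,c), inpos(e,a), on(c)}

drop(e,e); tag(e,c); drop(e,a); step(c,a)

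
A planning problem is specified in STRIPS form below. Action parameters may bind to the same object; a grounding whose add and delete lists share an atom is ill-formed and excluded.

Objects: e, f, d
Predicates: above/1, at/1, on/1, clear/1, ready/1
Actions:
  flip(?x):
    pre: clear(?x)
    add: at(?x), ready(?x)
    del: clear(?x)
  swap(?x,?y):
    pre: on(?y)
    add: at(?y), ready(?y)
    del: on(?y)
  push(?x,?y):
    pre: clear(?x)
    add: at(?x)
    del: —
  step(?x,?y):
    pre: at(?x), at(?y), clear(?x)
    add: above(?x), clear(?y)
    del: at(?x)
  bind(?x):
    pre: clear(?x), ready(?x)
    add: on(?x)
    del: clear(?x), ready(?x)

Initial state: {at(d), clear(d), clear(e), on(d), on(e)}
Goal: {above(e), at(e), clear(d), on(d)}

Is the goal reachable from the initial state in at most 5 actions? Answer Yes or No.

Yes

1. swap(e,e)  →  {at(d), at(e), clear(d), clear(e), on(d), ready(e)}
2. step(e,e)  →  {above(e), at(d), clear(d), clear(e), on(d), ready(e)}
3. flip(e)  →  {above(e), at(d), at(e), clear(d), on(d), ready(e)}
optimal plan length = 3; 3 ≤ 5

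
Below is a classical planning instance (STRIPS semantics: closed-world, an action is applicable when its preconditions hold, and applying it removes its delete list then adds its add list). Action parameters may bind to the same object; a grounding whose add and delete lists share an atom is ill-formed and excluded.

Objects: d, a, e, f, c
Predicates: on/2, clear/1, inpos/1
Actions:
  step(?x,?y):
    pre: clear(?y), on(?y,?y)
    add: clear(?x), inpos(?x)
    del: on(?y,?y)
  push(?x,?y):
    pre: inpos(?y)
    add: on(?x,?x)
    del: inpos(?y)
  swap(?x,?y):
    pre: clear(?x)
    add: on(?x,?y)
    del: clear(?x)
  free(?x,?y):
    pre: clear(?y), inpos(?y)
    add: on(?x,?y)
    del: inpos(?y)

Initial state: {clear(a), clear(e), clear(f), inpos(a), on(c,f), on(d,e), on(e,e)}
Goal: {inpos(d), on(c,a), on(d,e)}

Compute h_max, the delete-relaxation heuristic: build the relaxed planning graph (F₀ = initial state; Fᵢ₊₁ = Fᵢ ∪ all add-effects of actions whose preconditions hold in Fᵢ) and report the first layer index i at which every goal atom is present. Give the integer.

1

F0 = init (7 atoms)
F1 = F0 ∪ {clear(c), clear(d), inpos(c), inpos(d), inpos(e), inpos(f), on(a,a), on(a,c), on(a,d), on(a,e), on(a,f), on(c,a), on(c,c), on(d,a), on(d,d), on(e,a), on(e,c), on(e,d), on(e,f), on(f,a), on(f,c), on(f,d), on(f,e), on(f,f)}  (31 atoms)
goal ⊆ F1  ⇒  h_max = 1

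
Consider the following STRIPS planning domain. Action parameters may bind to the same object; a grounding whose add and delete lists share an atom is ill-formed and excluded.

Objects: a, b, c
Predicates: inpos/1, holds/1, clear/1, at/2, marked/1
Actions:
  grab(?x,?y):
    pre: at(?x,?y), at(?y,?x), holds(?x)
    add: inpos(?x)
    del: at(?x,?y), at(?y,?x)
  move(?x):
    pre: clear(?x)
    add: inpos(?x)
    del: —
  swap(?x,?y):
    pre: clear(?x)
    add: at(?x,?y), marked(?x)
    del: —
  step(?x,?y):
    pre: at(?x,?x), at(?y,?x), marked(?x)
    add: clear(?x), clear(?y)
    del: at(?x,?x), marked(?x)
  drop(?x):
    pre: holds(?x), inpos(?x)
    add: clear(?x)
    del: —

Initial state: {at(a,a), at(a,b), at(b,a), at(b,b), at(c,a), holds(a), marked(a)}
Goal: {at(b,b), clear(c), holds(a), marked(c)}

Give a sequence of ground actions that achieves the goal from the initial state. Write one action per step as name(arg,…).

step(a,c); swap(c,a)

1. step(a,c)  →  {at(a,b), at(b,a), at(b,b), at(c,a), clear(a), clear(c), holds(a)}
2. swap(c,a)  →  {at(a,b), at(b,a), at(b,b), at(c,a), clear(a), clear(c), holds(a), marked(c)}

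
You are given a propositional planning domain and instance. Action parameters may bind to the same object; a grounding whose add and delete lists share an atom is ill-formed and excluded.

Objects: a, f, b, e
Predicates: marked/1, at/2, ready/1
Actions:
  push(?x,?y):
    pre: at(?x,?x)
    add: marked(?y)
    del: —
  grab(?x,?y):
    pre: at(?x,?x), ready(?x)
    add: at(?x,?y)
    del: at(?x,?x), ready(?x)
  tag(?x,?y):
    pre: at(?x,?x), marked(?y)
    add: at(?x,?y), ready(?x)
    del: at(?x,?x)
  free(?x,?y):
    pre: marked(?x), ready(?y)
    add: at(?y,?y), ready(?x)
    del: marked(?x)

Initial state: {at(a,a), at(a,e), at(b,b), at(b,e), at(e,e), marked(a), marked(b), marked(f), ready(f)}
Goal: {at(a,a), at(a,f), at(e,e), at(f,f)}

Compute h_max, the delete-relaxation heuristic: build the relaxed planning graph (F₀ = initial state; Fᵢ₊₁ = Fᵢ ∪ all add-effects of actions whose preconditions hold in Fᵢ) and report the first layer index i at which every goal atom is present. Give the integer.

F0 = init (9 atoms)
F1 = F0 ∪ {at(a,b), at(a,f), at(b,a), at(b,f), at(e,a), at(e,b), at(e,f), at(f,f), marked(e), ready(a), ready(b), ready(e)}  (21 atoms)
goal ⊆ F1  ⇒  h_max = 1

1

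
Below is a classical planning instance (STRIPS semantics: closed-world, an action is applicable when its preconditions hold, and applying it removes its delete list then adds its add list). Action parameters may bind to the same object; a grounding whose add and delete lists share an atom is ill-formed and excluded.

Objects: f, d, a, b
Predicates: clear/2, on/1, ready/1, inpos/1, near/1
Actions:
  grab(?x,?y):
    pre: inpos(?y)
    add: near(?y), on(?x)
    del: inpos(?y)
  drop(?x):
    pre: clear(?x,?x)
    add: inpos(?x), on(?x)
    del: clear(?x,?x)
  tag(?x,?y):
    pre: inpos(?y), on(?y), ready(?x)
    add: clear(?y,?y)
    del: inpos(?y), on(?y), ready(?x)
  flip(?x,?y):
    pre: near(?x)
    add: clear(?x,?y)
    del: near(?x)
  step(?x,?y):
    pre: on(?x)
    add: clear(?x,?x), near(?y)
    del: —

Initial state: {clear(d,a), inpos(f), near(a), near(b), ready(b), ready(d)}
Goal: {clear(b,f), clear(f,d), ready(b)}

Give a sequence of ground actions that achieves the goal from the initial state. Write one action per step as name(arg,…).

grab(f,f); flip(f,d); flip(b,f)

1. grab(f,f)  →  {clear(d,a), near(a), near(b), near(f), on(f), ready(b), ready(d)}
2. flip(f,d)  →  {clear(d,a), clear(f,d), near(a), near(b), on(f), ready(b), ready(d)}
3. flip(b,f)  →  {clear(b,f), clear(d,a), clear(f,d), near(a), on(f), ready(b), ready(d)}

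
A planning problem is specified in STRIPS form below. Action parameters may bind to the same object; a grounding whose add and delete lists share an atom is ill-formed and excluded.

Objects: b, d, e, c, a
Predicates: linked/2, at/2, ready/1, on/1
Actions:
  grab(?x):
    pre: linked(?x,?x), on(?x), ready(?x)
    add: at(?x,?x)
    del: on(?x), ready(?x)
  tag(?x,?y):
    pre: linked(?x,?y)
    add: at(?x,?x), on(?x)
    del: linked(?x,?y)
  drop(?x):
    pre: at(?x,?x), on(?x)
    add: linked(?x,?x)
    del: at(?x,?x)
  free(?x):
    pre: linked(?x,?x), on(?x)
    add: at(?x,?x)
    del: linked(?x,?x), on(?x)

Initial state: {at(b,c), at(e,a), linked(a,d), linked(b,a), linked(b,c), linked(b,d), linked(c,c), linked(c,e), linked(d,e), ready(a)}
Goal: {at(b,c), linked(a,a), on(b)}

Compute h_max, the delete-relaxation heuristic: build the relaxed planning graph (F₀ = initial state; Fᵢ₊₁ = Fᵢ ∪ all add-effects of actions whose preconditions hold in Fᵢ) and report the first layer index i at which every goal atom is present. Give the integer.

2

F0 = init (10 atoms)
F1 = F0 ∪ {at(a,a), at(b,b), at(c,c), at(d,d), on(a), on(b), on(c), on(d)}  (18 atoms)
F2 = F1 ∪ {linked(a,a), linked(b,b), linked(d,d)}  (21 atoms)
goal ⊆ F2  ⇒  h_max = 2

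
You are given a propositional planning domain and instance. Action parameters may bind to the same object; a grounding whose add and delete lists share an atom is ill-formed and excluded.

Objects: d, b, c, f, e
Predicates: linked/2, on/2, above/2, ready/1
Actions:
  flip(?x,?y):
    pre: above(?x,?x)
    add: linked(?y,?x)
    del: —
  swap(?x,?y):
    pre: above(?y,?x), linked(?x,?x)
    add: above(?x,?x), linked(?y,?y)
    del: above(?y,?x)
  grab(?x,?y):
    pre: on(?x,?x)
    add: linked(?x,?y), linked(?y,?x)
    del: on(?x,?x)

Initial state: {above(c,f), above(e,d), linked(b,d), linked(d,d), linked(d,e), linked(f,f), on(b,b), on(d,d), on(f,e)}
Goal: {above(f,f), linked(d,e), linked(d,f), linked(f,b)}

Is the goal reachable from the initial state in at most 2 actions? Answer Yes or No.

No

1. swap(f,c)  →  {above(e,d), above(f,f), linked(b,d), linked(c,c), linked(d,d), linked(d,e), linked(f,f), on(b,b), on(d,d), on(f,e)}
2. flip(f,d)  →  {above(e,d), above(f,f), linked(b,d), linked(c,c), linked(d,d), linked(d,e), linked(d,f), linked(f,f), on(b,b), on(d,d), on(f,e)}
3. grab(b,f)  →  {above(e,d), above(f,f), linked(b,d), linked(b,f), linked(c,c), linked(d,d), linked(d,e), linked(d,f), linked(f,b), linked(f,f), on(d,d), on(f,e)}
optimal plan length = 3; 3 > 2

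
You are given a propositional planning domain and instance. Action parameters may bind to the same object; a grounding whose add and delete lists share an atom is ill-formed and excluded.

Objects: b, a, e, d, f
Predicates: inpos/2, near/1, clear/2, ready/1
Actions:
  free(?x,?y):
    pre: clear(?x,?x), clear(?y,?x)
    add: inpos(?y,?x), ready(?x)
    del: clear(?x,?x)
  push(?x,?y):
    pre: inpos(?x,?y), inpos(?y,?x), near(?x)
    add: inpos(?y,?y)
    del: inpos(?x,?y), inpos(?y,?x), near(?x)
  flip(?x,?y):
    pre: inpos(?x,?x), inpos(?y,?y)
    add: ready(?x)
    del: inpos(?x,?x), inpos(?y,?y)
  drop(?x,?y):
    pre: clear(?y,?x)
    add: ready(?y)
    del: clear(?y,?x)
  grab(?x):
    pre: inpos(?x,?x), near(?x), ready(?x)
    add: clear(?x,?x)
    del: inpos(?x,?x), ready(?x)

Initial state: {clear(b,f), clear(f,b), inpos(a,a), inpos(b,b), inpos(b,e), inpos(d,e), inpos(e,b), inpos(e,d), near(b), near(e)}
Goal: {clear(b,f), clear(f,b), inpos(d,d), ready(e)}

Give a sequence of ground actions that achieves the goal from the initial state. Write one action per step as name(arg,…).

1. push(b,e)  →  {clear(b,f), clear(f,b), inpos(a,a), inpos(b,b), inpos(d,e), inpos(e,d), inpos(e,e), near(e)}
2. push(e,d)  →  {clear(b,f), clear(f,b), inpos(a,a), inpos(b,b), inpos(d,d), inpos(e,e)}
3. flip(e,b)  →  {clear(b,f), clear(f,b), inpos(a,a), inpos(d,d), ready(e)}

push(b,e); push(e,d); flip(e,b)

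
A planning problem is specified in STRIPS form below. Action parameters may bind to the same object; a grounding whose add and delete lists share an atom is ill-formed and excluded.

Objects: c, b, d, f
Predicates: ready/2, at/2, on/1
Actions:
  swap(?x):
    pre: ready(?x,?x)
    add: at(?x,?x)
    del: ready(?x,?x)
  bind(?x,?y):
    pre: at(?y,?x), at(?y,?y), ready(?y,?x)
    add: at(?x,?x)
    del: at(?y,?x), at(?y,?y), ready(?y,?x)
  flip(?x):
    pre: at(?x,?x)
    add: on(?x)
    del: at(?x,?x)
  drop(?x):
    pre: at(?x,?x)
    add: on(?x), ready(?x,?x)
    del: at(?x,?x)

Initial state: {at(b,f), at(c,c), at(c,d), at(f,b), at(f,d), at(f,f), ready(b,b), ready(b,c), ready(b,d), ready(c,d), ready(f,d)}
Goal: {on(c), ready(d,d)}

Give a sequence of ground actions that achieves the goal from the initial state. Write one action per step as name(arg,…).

bind(d,f); flip(c); drop(d)

1. bind(d,f)  →  {at(b,f), at(c,c), at(c,d), at(d,d), at(f,b), ready(b,b), ready(b,c), ready(b,d), ready(c,d)}
2. flip(c)  →  {at(b,f), at(c,d), at(d,d), at(f,b), on(c), ready(b,b), ready(b,c), ready(b,d), ready(c,d)}
3. drop(d)  →  {at(b,f), at(c,d), at(f,b), on(c), on(d), ready(b,b), ready(b,c), ready(b,d), ready(c,d), ready(d,d)}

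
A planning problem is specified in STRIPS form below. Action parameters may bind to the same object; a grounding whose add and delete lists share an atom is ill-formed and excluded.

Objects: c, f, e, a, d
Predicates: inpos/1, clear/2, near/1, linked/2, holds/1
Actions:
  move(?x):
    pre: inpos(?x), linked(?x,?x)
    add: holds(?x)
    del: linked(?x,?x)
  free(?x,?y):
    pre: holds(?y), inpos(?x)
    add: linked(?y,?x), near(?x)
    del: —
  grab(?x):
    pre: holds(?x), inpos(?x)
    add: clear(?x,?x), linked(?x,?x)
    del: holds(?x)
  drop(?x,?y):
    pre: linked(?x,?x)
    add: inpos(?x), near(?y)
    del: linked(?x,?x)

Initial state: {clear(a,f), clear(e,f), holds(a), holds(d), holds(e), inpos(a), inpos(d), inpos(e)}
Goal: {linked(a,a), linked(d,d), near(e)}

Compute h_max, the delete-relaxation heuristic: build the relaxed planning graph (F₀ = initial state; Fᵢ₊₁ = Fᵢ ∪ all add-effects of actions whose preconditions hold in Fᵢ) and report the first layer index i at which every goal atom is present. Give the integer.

1

F0 = init (8 atoms)
F1 = F0 ∪ {clear(a,a), clear(d,d), clear(e,e), linked(a,a), linked(a,d), linked(a,e), linked(d,a), linked(d,d), linked(d,e), linked(e,a), linked(e,d), linked(e,e), near(a), near(d), near(e)}  (23 atoms)
goal ⊆ F1  ⇒  h_max = 1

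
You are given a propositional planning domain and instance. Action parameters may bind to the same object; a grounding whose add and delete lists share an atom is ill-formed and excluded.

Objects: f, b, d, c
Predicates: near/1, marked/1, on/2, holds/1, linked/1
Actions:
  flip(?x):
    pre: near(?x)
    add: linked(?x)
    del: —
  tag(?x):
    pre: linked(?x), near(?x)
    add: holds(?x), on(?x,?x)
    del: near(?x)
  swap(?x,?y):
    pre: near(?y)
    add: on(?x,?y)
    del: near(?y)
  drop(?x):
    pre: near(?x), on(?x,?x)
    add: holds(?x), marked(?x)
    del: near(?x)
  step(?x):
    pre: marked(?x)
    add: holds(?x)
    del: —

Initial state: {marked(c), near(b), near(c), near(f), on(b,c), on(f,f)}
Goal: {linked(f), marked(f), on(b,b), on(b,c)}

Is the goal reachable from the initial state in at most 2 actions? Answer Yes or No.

No

1. flip(f)  →  {linked(f), marked(c), near(b), near(c), near(f), on(b,c), on(f,f)}
2. swap(b,b)  →  {linked(f), marked(c), near(c), near(f), on(b,b), on(b,c), on(f,f)}
3. drop(f)  →  {holds(f), linked(f), marked(c), marked(f), near(c), on(b,b), on(b,c), on(f,f)}
optimal plan length = 3; 3 > 2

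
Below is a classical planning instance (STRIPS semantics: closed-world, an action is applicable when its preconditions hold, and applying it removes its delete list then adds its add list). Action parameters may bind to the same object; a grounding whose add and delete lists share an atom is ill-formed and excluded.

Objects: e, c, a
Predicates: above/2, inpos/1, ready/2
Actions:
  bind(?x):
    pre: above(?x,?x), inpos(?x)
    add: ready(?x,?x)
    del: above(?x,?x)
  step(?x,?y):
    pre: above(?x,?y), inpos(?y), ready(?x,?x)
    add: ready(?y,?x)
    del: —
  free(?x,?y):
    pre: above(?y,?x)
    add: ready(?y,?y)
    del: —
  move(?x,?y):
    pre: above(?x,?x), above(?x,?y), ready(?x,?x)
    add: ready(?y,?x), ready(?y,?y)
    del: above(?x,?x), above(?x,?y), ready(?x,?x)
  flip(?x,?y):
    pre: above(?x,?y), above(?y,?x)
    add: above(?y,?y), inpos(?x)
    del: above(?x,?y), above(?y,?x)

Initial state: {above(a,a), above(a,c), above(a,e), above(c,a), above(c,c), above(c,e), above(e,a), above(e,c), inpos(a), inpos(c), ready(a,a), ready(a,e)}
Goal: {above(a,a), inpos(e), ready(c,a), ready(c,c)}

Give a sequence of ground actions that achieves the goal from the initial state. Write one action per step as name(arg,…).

move(a,c); flip(e,a)

1. move(a,c)  →  {above(a,e), above(c,a), above(c,c), above(c,e), above(e,a), above(e,c), inpos(a), inpos(c), ready(a,e), ready(c,a), ready(c,c)}
2. flip(e,a)  →  {above(a,a), above(c,a), above(c,c), above(c,e), above(e,c), inpos(a), inpos(c), inpos(e), ready(a,e), ready(c,a), ready(c,c)}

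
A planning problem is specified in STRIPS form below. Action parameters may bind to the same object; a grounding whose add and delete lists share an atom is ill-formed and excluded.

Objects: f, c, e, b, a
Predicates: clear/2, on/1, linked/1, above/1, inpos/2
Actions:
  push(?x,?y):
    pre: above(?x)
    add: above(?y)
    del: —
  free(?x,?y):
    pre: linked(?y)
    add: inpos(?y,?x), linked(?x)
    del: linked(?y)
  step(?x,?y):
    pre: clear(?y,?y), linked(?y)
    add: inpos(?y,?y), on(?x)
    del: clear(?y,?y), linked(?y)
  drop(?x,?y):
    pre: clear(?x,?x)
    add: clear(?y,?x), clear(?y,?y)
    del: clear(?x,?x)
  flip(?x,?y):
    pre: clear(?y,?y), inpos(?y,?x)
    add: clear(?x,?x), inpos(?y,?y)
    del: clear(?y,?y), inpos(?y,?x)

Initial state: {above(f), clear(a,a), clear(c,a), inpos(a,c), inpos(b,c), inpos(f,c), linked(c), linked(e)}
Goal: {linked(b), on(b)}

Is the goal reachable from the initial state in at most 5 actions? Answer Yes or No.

1. free(b,c)  →  {above(f), clear(a,a), clear(c,a), inpos(a,c), inpos(b,c), inpos(c,b), inpos(f,c), linked(b), linked(e)}
2. free(a,e)  →  {above(f), clear(a,a), clear(c,a), inpos(a,c), inpos(b,c), inpos(c,b), inpos(e,a), inpos(f,c), linked(a), linked(b)}
3. step(b,a)  →  {above(f), clear(c,a), inpos(a,a), inpos(a,c), inpos(b,c), inpos(c,b), inpos(e,a), inpos(f,c), linked(b), on(b)}
optimal plan length = 3; 3 ≤ 5

Yes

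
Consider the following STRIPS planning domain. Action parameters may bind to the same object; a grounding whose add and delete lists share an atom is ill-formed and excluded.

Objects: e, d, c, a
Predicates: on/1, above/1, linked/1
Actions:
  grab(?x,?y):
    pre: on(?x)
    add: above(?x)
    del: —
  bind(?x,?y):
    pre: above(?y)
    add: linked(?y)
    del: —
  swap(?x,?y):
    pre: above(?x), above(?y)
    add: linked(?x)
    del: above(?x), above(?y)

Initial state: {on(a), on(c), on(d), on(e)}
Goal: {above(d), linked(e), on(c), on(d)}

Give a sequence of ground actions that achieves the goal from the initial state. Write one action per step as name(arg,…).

grab(e,e); grab(d,e); bind(e,e)

1. grab(e,e)  →  {above(e), on(a), on(c), on(d), on(e)}
2. grab(d,e)  →  {above(d), above(e), on(a), on(c), on(d), on(e)}
3. bind(e,e)  →  {above(d), above(e), linked(e), on(a), on(c), on(d), on(e)}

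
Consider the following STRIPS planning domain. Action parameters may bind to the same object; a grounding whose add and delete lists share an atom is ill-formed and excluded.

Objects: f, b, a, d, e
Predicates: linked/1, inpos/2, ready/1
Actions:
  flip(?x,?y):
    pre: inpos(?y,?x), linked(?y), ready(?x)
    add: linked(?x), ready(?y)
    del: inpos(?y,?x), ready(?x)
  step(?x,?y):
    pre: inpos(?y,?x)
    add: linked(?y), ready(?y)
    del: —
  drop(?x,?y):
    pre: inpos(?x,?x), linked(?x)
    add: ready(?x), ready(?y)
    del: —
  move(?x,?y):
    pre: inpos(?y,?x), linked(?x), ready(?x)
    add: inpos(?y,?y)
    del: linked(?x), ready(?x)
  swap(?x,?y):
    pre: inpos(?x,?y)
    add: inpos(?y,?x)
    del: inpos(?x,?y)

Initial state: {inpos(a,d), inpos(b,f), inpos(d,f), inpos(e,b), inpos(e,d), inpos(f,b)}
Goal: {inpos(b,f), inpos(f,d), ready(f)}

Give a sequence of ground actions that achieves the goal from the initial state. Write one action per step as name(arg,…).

step(b,f); swap(d,f)

1. step(b,f)  →  {inpos(a,d), inpos(b,f), inpos(d,f), inpos(e,b), inpos(e,d), inpos(f,b), linked(f), ready(f)}
2. swap(d,f)  →  {inpos(a,d), inpos(b,f), inpos(e,b), inpos(e,d), inpos(f,b), inpos(f,d), linked(f), ready(f)}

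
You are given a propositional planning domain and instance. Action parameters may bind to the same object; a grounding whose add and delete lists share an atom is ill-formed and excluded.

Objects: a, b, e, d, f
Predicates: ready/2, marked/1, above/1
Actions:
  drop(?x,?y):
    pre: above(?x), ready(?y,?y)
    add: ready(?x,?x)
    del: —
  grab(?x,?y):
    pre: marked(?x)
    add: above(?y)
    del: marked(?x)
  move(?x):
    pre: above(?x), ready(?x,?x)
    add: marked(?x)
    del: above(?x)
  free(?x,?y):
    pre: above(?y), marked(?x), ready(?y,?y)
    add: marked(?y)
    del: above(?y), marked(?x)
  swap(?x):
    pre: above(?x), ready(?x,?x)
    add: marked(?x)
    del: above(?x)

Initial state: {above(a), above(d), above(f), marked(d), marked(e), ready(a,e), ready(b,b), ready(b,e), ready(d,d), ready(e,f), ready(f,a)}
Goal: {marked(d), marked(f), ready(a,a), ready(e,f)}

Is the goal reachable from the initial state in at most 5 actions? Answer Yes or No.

Yes

1. drop(a,b)  →  {above(a), above(d), above(f), marked(d), marked(e), ready(a,a), ready(a,e), ready(b,b), ready(b,e), ready(d,d), ready(e,f), ready(f,a)}
2. drop(f,a)  →  {above(a), above(d), above(f), marked(d), marked(e), ready(a,a), ready(a,e), ready(b,b), ready(b,e), ready(d,d), ready(e,f), ready(f,a), ready(f,f)}
3. move(f)  →  {above(a), above(d), marked(d), marked(e), marked(f), ready(a,a), ready(a,e), ready(b,b), ready(b,e), ready(d,d), ready(e,f), ready(f,a), ready(f,f)}
optimal plan length = 3; 3 ≤ 5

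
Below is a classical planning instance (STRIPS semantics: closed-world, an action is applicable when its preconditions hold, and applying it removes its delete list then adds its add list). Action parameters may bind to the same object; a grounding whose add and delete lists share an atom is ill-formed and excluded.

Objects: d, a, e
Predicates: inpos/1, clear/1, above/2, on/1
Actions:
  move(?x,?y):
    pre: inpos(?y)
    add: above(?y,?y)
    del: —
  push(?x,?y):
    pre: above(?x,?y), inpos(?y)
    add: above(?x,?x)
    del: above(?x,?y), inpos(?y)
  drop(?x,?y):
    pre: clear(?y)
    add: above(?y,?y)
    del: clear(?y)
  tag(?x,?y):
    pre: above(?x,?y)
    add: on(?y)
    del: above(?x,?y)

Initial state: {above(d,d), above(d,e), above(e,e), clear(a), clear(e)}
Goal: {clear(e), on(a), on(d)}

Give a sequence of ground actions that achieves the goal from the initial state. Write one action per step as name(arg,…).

1. drop(d,a)  →  {above(a,a), above(d,d), above(d,e), above(e,e), clear(e)}
2. tag(d,d)  →  {above(a,a), above(d,e), above(e,e), clear(e), on(d)}
3. tag(a,a)  →  {above(d,e), above(e,e), clear(e), on(a), on(d)}

drop(d,a); tag(d,d); tag(a,a)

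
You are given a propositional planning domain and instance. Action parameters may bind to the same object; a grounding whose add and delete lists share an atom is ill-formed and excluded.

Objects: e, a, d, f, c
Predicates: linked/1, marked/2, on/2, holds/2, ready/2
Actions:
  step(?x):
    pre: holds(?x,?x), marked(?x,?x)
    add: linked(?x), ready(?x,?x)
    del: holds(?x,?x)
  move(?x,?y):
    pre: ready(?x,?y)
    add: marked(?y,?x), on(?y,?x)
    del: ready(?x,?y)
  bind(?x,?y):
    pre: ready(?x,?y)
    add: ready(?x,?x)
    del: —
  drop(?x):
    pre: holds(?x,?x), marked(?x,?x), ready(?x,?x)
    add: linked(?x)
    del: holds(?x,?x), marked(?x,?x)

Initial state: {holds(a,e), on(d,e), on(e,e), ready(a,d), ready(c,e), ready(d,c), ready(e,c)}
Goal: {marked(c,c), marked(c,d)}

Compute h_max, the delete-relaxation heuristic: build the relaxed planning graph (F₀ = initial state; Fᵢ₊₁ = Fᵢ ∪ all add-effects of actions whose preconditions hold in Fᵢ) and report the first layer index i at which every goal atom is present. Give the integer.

2

F0 = init (7 atoms)
F1 = F0 ∪ {marked(c,d), marked(c,e), marked(d,a), marked(e,c), on(c,d), on(c,e), on(d,a), on(e,c), ready(a,a), ready(c,c), ready(d,d), ready(e,e)}  (19 atoms)
F2 = F1 ∪ {marked(a,a), marked(c,c), marked(d,d), marked(e,e), on(a,a), on(c,c), on(d,d)}  (26 atoms)
goal ⊆ F2  ⇒  h_max = 2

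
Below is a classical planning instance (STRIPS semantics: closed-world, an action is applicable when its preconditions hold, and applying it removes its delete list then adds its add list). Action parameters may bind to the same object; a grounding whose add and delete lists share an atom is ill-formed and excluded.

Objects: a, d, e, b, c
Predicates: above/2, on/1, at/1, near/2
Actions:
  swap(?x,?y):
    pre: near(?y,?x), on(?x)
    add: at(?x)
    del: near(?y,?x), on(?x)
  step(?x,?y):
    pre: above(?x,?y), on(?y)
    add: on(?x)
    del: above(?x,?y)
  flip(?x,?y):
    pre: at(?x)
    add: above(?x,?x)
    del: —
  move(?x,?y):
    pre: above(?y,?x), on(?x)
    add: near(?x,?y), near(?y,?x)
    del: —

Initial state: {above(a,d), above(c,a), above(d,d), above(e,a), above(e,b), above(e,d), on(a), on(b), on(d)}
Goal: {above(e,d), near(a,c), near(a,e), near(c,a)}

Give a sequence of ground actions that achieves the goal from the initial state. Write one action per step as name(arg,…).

1. move(a,e)  →  {above(a,d), above(c,a), above(d,d), above(e,a), above(e,b), above(e,d), near(a,e), near(e,a), on(a), on(b), on(d)}
2. move(a,c)  →  {above(a,d), above(c,a), above(d,d), above(e,a), above(e,b), above(e,d), near(a,c), near(a,e), near(c,a), near(e,a), on(a), on(b), on(d)}

move(a,e); move(a,c)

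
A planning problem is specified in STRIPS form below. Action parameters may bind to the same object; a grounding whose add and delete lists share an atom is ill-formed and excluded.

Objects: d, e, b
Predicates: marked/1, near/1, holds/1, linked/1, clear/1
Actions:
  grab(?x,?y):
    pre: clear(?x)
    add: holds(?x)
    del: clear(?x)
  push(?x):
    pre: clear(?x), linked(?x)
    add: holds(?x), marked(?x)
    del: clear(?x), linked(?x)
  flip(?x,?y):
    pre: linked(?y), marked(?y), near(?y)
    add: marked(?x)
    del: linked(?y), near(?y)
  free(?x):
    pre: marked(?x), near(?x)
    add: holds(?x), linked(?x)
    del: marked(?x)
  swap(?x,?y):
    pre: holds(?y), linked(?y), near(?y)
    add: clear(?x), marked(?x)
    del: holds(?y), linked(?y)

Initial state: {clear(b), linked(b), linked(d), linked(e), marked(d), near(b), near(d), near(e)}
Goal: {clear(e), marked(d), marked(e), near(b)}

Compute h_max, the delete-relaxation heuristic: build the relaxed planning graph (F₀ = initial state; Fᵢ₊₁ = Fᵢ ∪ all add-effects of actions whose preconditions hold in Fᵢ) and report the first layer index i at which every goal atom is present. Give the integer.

2

F0 = init (8 atoms)
F1 = F0 ∪ {holds(b), holds(d), marked(b), marked(e)}  (12 atoms)
F2 = F1 ∪ {clear(d), clear(e), holds(e)}  (15 atoms)
goal ⊆ F2  ⇒  h_max = 2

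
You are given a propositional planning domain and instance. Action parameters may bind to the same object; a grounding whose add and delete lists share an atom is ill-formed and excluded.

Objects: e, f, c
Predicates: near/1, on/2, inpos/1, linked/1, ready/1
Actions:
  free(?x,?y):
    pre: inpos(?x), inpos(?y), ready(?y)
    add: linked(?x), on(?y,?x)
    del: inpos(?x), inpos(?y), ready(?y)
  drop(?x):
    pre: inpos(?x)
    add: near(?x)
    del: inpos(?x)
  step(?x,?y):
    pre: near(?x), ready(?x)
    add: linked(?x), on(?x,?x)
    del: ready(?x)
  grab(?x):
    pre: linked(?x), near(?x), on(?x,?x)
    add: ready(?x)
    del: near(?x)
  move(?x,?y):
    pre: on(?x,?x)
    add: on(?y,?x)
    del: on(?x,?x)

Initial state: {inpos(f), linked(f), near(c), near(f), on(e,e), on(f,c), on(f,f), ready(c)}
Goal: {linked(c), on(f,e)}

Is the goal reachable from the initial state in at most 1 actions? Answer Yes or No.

1. step(c,e)  →  {inpos(f), linked(c), linked(f), near(c), near(f), on(c,c), on(e,e), on(f,c), on(f,f)}
2. move(e,f)  →  {inpos(f), linked(c), linked(f), near(c), near(f), on(c,c), on(f,c), on(f,e), on(f,f)}
optimal plan length = 2; 2 > 1

No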